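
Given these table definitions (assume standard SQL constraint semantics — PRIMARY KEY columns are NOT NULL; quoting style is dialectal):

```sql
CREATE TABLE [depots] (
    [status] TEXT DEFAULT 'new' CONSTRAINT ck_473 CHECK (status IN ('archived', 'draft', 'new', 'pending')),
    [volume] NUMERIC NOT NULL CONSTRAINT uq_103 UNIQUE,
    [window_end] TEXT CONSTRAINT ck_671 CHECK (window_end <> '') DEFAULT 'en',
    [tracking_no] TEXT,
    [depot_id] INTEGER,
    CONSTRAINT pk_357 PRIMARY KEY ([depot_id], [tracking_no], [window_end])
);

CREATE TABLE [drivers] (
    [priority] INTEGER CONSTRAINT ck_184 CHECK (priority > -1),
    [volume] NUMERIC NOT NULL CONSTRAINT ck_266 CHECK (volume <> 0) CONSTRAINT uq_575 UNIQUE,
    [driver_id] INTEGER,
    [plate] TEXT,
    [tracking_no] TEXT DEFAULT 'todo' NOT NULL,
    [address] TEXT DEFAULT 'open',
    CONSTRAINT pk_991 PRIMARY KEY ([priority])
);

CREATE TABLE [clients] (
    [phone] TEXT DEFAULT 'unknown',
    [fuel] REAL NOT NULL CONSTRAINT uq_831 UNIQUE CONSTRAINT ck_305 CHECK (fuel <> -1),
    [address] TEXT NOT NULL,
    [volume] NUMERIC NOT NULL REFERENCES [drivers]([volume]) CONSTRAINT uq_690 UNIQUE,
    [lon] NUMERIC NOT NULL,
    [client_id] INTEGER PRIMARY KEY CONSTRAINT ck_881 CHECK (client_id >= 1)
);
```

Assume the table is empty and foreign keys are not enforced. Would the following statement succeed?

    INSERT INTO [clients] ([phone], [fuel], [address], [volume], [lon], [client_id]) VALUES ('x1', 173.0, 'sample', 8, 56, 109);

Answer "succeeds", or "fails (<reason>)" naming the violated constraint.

NOT NULL columns: address is supplied; client_id is supplied; fuel is supplied; lon is supplied; volume is supplied.
CHECK constraints: 173.0 satisfies (fuel <> -1); 109 satisfies (client_id >= 1).
No constraint is violated.

succeeds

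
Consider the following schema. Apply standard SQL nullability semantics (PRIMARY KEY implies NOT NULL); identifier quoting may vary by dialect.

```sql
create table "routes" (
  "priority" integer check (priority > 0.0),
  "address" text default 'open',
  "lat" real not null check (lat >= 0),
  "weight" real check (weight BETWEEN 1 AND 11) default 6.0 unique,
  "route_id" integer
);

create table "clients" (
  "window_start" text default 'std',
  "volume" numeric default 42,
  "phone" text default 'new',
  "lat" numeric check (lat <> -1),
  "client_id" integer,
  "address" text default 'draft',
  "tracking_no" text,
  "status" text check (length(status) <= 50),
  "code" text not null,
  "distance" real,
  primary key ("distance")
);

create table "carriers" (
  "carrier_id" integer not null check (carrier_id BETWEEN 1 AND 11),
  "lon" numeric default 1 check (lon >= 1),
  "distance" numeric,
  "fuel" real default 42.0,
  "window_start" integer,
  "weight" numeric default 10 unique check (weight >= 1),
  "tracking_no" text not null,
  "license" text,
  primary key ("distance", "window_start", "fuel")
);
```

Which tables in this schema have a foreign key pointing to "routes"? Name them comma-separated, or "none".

none

No REFERENCES clause anywhere in the schema names routes.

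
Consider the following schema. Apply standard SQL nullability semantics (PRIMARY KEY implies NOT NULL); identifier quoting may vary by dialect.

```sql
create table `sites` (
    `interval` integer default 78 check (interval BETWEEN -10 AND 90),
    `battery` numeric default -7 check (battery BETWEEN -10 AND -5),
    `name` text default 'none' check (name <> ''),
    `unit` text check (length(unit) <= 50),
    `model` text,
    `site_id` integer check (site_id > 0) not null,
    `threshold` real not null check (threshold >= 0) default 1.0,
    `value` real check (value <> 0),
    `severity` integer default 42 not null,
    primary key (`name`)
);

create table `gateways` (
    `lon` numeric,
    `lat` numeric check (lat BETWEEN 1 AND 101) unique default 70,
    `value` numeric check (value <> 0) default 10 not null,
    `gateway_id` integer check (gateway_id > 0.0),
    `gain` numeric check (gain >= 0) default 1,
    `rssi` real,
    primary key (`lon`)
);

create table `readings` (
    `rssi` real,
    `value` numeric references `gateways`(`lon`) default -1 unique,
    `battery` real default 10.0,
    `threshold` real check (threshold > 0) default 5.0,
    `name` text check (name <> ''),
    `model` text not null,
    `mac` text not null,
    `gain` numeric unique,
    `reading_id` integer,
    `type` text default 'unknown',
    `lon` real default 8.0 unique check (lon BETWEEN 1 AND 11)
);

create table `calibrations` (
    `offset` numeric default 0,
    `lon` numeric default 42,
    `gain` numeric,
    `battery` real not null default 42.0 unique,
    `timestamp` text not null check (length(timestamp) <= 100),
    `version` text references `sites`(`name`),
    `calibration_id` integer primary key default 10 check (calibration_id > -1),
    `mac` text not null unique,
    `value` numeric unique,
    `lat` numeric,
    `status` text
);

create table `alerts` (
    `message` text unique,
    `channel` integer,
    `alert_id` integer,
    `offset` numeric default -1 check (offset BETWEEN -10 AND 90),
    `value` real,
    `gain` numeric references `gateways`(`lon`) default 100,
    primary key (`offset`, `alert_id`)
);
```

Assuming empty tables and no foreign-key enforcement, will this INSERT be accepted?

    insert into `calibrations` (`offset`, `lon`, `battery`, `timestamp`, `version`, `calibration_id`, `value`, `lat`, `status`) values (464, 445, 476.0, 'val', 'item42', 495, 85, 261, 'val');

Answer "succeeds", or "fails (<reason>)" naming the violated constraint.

fails (NOT NULL on mac)

mac is omitted from the column list and has no DEFAULT, so it would receive NULL.
But mac is declared NOT NULL.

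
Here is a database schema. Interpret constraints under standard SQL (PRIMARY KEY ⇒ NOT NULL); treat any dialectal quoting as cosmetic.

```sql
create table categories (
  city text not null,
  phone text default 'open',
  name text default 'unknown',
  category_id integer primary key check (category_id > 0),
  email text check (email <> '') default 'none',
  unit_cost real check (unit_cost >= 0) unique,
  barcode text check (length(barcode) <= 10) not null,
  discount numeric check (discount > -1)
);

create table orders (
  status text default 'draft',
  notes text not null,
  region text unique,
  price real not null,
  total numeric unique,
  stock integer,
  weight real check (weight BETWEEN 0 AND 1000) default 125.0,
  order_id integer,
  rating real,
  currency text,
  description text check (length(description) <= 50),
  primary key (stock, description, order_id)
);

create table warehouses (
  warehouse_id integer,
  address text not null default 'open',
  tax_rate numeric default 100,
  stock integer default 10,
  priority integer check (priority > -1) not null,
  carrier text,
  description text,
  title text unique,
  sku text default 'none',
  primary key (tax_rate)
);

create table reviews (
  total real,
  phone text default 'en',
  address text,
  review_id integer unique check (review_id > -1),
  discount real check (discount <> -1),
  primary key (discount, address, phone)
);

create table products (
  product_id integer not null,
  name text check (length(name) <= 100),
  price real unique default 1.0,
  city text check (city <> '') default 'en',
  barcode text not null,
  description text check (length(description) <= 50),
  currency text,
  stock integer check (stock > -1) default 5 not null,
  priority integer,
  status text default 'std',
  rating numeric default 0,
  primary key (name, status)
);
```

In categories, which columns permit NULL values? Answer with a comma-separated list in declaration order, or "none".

- city: declared NOT NULL → not nullable.
- phone: DEFAULT only fills an omitted column; an explicit NULL is still allowed → nullable.
- name: DEFAULT only fills an omitted column; an explicit NULL is still allowed → nullable.
- category_id: part of the PRIMARY KEY, which implies NOT NULL → not nullable.
- email: CHECK does not forbid NULL (a CHECK constraint passes when its expression is NULL) → nullable.
- unit_cost: CHECK does not forbid NULL (a CHECK constraint passes when its expression is NULL) → nullable.
- barcode: declared NOT NULL → not nullable.
- discount: CHECK does not forbid NULL (a CHECK constraint passes when its expression is NULL) → nullable.

phone, name, email, unit_cost, discount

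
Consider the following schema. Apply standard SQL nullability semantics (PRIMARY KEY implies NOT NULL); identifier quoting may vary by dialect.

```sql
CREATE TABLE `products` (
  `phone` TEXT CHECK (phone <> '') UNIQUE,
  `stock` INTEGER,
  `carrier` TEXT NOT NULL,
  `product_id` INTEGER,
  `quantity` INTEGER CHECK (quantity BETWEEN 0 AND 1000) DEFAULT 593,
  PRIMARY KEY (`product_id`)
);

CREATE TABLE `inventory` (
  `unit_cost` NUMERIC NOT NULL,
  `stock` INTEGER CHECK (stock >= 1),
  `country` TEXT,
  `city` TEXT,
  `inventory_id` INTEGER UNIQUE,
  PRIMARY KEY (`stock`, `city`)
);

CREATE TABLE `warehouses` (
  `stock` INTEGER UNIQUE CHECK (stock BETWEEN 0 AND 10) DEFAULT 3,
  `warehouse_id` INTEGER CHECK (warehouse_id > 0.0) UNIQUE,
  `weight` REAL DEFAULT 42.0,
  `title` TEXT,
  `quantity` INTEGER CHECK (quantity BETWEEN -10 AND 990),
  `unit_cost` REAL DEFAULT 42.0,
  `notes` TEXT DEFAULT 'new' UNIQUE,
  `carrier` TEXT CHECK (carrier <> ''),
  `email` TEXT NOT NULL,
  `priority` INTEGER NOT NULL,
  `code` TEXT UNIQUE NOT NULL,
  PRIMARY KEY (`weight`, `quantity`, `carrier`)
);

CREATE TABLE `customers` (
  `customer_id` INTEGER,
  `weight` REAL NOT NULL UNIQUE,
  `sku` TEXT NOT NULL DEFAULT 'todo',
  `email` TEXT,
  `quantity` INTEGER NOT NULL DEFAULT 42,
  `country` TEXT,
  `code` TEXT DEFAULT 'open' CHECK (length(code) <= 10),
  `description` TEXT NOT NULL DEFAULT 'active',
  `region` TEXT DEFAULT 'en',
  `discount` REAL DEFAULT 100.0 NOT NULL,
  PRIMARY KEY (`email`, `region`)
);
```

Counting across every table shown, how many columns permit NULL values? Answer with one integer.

products: 3 nullable (phone, stock, quantity — PK (product_id) and explicit NOT NULL columns excluded).
inventory: 2 nullable (country, inventory_id — PK (stock, city) and explicit NOT NULL columns excluded).
warehouses: 5 nullable (stock, warehouse_id, title, unit_cost, notes — PK (weight, quantity, carrier) and explicit NOT NULL columns excluded).
customers: 3 nullable (customer_id, country, code — PK (email, region) and explicit NOT NULL columns excluded).
Total: 3 + 2 + 5 + 3 = 13.

13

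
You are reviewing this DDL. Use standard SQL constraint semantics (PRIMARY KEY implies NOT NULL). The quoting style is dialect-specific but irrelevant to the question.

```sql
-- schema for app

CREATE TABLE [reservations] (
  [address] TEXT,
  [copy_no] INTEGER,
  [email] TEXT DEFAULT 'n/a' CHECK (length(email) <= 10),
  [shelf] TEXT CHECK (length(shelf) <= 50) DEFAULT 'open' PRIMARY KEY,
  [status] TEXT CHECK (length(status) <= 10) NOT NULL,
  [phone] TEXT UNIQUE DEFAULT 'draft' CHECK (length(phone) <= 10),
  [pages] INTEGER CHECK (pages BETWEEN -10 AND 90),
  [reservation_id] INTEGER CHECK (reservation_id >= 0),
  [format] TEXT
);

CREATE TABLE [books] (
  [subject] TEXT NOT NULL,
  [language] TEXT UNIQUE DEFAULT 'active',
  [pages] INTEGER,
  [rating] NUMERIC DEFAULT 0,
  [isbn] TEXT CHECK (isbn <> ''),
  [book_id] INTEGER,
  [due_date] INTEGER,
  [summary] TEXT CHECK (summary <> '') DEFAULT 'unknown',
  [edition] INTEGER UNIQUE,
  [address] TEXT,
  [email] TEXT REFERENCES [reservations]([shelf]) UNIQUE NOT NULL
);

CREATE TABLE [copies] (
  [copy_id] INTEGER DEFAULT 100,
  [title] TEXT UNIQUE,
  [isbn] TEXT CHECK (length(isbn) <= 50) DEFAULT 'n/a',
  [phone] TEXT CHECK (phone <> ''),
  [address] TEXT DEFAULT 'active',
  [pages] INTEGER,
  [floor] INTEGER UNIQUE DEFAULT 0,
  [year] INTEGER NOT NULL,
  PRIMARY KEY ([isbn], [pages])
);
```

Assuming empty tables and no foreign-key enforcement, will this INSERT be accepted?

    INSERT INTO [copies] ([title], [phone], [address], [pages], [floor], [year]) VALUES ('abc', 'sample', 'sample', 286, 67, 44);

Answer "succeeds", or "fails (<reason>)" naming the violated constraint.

succeeds

NOT NULL columns: isbn defaults to 'n/a'; pages is supplied; year is supplied.
CHECK constraints: 'sample' satisfies (phone <> '').
No constraint is violated.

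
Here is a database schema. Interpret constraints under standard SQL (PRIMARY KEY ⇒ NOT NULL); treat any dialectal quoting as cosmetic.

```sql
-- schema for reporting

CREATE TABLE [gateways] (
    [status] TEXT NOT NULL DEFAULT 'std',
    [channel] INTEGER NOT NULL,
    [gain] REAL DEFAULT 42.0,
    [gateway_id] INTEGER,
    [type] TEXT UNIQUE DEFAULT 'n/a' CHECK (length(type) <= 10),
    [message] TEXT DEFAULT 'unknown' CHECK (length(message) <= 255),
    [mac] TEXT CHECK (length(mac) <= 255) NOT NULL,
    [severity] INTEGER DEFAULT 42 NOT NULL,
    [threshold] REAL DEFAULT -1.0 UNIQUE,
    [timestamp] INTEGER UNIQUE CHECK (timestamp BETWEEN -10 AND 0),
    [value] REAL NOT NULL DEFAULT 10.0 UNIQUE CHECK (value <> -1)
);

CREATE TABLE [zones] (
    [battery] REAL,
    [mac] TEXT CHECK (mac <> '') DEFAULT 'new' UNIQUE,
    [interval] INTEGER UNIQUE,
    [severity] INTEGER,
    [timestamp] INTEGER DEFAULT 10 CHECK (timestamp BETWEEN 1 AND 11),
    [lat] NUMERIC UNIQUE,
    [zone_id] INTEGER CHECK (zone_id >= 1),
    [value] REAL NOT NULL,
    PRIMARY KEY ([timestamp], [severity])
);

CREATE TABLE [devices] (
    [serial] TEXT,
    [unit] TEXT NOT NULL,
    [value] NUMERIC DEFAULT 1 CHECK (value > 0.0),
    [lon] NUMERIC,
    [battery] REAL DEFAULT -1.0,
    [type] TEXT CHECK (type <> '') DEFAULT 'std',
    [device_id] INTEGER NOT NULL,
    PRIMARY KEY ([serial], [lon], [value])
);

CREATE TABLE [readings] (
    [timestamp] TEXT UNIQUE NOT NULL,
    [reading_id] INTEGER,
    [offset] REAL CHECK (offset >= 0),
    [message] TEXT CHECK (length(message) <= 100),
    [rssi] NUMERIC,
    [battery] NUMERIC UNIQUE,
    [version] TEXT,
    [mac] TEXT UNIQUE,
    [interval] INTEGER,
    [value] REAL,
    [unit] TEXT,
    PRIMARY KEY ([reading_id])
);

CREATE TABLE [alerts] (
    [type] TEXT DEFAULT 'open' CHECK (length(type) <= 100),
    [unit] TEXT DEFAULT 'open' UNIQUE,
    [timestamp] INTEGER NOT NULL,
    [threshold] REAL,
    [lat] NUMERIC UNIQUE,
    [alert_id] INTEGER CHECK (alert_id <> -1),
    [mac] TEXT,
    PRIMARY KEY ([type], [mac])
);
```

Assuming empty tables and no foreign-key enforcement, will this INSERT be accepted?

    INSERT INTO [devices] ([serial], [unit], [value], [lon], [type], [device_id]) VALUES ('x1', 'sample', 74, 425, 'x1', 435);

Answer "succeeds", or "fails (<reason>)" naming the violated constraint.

NOT NULL columns: device_id is supplied; lon is supplied; serial is supplied; unit is supplied; value is supplied.
CHECK constraints: 74 satisfies (value > 0.0); 'x1' satisfies (type <> '').
No constraint is violated.

succeeds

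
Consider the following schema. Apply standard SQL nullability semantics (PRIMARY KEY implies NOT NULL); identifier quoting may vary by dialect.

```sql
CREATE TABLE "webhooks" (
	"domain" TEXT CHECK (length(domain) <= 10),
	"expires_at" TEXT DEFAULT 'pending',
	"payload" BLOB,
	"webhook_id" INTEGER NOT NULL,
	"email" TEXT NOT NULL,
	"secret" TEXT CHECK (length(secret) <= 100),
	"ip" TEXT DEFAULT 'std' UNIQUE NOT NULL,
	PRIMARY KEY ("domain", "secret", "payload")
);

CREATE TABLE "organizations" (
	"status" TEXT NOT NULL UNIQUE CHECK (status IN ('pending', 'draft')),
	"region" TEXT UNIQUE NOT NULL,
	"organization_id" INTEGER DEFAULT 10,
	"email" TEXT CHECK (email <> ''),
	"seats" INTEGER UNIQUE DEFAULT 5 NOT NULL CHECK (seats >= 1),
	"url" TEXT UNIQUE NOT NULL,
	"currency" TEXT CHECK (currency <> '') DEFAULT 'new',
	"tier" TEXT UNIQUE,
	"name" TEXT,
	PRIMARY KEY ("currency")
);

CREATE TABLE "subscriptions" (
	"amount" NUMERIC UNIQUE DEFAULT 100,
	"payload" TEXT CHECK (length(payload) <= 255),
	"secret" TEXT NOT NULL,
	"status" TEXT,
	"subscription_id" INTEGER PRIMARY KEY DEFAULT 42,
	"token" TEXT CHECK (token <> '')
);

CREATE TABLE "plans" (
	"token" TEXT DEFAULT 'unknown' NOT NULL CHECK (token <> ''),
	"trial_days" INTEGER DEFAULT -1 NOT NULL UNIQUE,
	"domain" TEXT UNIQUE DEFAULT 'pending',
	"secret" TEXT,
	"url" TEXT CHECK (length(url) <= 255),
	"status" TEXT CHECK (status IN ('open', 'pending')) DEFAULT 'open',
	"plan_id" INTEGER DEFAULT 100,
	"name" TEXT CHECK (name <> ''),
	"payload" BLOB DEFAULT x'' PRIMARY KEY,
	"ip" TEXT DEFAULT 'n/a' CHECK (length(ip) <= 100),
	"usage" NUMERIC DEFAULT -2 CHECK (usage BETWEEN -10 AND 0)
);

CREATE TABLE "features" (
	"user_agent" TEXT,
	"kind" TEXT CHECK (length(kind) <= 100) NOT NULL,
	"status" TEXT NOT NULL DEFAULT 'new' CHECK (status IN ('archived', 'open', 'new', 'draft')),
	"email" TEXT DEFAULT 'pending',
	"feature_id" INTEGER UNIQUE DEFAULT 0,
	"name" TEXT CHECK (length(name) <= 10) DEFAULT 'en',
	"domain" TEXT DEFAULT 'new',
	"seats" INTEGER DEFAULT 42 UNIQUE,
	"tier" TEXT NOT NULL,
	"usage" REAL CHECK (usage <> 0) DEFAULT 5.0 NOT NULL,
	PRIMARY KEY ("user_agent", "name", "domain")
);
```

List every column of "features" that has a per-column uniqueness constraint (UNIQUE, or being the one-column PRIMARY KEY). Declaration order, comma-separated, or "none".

feature_id, seats

- user_agent: part of a composite PRIMARY KEY — only the tuple is unique, not this column on its own.
- kind: no UNIQUE or single-column PK constraint.
- status: no UNIQUE or single-column PK constraint.
- email: no UNIQUE or single-column PK constraint.
- feature_id: declared UNIQUE → unique.
- name: part of a composite PRIMARY KEY — only the tuple is unique, not this column on its own.
- domain: part of a composite PRIMARY KEY — only the tuple is unique, not this column on its own.
- seats: declared UNIQUE → unique.
- tier: no UNIQUE or single-column PK constraint.
- usage: no UNIQUE or single-column PK constraint.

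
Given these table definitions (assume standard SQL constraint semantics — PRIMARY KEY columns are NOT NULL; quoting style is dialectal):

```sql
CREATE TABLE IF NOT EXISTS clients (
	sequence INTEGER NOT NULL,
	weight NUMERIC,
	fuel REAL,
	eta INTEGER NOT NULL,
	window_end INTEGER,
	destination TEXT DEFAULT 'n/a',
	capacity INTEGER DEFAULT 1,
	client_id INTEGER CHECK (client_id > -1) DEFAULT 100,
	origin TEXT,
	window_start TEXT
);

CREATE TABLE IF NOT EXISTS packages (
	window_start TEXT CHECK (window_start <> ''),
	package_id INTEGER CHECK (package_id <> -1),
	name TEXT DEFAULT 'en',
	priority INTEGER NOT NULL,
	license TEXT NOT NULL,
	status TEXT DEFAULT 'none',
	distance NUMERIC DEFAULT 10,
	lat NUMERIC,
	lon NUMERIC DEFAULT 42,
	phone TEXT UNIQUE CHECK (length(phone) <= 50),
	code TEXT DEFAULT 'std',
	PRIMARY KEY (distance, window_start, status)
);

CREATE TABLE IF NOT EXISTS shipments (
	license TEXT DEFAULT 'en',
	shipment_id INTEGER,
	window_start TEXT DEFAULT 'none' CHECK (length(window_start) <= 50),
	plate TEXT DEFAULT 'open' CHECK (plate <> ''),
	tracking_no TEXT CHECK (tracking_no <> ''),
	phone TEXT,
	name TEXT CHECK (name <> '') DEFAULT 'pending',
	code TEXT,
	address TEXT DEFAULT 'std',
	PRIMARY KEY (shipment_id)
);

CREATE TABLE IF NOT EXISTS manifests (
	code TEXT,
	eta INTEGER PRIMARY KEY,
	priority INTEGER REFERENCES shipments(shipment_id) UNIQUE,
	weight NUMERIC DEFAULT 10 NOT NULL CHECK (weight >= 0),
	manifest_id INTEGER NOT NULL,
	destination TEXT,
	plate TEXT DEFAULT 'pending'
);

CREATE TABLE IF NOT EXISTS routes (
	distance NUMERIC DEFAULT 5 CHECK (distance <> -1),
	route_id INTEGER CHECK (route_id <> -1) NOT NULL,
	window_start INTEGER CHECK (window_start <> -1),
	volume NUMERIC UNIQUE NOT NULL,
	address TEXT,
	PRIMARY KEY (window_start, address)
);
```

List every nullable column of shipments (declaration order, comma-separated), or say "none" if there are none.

- license: DEFAULT only fills an omitted column; an explicit NULL is still allowed → nullable.
- shipment_id: part of the PRIMARY KEY, which implies NOT NULL → not nullable.
- window_start: CHECK does not forbid NULL (a CHECK constraint passes when its expression is NULL) → nullable.
- plate: CHECK does not forbid NULL (a CHECK constraint passes when its expression is NULL) → nullable.
- tracking_no: CHECK does not forbid NULL (a CHECK constraint passes when its expression is NULL) → nullable.
- phone: no NOT NULL constraint applies → nullable.
- name: CHECK does not forbid NULL (a CHECK constraint passes when its expression is NULL) → nullable.
- code: no NOT NULL constraint applies → nullable.
- address: DEFAULT only fills an omitted column; an explicit NULL is still allowed → nullable.

license, window_start, plate, tracking_no, phone, name, code, address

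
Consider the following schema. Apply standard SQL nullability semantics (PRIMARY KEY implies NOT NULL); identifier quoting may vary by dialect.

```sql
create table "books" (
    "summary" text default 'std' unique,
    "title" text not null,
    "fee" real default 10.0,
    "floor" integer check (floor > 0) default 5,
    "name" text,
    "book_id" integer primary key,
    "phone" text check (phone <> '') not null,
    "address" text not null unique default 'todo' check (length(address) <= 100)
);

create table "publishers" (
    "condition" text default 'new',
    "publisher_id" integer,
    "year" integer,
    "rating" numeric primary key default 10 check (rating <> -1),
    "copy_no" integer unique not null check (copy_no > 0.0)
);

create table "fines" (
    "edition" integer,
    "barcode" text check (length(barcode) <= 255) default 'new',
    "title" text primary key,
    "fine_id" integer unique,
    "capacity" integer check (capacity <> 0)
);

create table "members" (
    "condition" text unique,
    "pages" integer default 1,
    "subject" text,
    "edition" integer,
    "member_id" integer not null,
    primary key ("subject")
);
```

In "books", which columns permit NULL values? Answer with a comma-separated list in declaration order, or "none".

summary, fee, floor, name

- summary: UNIQUE does not imply NOT NULL → nullable.
- title: declared NOT NULL → not nullable.
- fee: DEFAULT only fills an omitted column; an explicit NULL is still allowed → nullable.
- floor: CHECK does not forbid NULL (a CHECK constraint passes when its expression is NULL) → nullable.
- name: no NOT NULL constraint applies → nullable.
- book_id: part of the PRIMARY KEY, which implies NOT NULL → not nullable.
- phone: declared NOT NULL → not nullable.
- address: declared NOT NULL → not nullable.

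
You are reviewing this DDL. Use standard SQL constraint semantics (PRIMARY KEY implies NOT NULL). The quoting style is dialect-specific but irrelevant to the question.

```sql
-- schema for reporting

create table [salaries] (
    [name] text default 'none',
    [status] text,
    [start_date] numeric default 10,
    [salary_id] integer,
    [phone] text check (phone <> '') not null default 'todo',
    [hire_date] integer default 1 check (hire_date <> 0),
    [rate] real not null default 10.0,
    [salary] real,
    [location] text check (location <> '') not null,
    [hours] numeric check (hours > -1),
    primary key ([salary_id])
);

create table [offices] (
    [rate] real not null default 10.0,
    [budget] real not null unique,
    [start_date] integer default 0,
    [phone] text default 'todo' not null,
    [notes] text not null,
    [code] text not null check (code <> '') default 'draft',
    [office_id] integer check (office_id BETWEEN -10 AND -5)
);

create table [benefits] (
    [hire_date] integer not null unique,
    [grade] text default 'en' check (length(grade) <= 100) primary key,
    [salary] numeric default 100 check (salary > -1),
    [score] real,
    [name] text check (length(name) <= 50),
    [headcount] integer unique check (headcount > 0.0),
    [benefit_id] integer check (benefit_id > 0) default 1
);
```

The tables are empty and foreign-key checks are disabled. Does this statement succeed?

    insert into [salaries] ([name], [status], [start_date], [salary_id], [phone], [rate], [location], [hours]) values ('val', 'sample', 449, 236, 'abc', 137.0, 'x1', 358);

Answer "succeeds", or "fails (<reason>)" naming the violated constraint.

NOT NULL columns: location is supplied; phone is supplied; rate is supplied; salary_id is supplied.
CHECK constraints: 'abc' satisfies (phone <> ''); 'x1' satisfies (location <> ''); 358 satisfies (hours > -1).
No constraint is violated.

succeeds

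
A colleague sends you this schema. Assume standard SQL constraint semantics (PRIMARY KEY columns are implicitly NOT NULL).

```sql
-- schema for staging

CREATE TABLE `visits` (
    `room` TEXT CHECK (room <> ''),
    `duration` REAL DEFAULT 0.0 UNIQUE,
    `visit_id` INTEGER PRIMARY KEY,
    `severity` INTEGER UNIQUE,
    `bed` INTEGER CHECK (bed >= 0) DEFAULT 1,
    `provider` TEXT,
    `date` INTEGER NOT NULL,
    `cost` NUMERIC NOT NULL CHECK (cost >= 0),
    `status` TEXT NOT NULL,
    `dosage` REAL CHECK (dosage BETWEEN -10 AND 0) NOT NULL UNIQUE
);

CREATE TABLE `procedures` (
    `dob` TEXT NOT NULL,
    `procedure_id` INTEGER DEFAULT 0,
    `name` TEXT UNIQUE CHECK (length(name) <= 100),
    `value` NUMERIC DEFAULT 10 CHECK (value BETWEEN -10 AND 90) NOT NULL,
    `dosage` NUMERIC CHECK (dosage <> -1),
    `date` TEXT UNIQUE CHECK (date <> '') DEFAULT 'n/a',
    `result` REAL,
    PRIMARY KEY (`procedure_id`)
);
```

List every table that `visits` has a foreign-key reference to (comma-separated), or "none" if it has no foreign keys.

none

No column in visits has a REFERENCES clause.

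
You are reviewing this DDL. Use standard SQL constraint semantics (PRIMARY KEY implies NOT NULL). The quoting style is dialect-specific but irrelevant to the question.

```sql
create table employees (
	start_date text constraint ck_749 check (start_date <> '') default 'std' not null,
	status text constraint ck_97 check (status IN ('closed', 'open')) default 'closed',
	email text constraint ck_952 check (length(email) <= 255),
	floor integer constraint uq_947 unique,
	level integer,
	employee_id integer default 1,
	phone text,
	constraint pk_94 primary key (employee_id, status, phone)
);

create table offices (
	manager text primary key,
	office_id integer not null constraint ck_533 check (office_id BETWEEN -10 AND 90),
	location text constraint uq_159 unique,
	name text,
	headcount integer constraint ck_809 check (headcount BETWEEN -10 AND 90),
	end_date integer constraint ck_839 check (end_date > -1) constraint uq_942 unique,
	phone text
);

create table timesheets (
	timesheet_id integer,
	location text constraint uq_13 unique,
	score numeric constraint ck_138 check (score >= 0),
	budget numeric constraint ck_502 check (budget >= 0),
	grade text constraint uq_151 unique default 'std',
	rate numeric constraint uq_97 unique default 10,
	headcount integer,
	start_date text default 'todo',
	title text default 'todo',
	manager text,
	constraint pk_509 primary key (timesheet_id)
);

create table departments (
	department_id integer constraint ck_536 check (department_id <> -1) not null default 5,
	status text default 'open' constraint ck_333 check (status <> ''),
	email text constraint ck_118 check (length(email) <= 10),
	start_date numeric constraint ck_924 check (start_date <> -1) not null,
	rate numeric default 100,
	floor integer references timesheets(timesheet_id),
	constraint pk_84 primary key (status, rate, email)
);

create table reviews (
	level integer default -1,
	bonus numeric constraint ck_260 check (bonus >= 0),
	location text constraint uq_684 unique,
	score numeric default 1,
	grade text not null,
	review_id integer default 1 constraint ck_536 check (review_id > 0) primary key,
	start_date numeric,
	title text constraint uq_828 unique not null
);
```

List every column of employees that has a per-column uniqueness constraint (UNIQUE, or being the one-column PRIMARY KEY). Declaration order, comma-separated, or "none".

floor

- start_date: no UNIQUE or single-column PK constraint.
- status: part of a composite PRIMARY KEY — only the tuple is unique, not this column on its own.
- email: no UNIQUE or single-column PK constraint.
- floor: declared UNIQUE → unique.
- level: no UNIQUE or single-column PK constraint.
- employee_id: part of a composite PRIMARY KEY — only the tuple is unique, not this column on its own.
- phone: part of a composite PRIMARY KEY — only the tuple is unique, not this column on its own.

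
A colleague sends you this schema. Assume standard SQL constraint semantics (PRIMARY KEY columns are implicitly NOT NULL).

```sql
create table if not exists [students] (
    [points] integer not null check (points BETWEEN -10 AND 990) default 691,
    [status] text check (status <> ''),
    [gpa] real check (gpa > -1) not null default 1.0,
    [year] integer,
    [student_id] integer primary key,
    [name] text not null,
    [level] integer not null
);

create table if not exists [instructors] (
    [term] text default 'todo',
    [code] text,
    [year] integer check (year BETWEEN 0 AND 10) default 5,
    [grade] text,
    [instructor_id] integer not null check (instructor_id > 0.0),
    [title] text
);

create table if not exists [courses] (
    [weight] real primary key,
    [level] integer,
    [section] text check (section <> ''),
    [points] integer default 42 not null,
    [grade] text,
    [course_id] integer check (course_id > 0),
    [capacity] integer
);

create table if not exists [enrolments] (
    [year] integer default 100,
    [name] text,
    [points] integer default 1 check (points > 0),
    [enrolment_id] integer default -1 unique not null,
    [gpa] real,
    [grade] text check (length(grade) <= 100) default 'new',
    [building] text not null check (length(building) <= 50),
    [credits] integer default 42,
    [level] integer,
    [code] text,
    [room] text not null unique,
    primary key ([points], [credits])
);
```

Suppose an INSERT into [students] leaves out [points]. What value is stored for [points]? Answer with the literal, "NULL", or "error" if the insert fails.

points has an explicit DEFAULT 691.
When the column is omitted from an INSERT, that default is used.

691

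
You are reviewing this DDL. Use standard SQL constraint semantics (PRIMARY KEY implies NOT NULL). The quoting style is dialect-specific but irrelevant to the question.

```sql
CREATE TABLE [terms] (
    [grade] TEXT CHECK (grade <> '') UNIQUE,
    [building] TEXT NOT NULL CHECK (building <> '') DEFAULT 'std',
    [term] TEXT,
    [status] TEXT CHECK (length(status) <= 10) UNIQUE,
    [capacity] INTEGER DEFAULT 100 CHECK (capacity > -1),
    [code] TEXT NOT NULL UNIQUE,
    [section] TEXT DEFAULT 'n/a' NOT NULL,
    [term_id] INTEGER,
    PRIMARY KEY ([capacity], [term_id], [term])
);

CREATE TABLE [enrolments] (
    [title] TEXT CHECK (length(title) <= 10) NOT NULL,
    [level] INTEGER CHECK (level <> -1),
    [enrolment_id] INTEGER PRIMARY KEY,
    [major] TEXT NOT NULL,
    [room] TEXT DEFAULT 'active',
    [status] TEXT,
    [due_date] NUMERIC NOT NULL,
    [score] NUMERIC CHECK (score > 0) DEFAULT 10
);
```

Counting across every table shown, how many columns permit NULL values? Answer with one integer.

terms: 2 nullable (grade, status — PK (capacity, term_id, term) and explicit NOT NULL columns excluded).
enrolments: 4 nullable (level, room, status, score — PK (enrolment_id) and explicit NOT NULL columns excluded).
Total: 2 + 4 = 6.

6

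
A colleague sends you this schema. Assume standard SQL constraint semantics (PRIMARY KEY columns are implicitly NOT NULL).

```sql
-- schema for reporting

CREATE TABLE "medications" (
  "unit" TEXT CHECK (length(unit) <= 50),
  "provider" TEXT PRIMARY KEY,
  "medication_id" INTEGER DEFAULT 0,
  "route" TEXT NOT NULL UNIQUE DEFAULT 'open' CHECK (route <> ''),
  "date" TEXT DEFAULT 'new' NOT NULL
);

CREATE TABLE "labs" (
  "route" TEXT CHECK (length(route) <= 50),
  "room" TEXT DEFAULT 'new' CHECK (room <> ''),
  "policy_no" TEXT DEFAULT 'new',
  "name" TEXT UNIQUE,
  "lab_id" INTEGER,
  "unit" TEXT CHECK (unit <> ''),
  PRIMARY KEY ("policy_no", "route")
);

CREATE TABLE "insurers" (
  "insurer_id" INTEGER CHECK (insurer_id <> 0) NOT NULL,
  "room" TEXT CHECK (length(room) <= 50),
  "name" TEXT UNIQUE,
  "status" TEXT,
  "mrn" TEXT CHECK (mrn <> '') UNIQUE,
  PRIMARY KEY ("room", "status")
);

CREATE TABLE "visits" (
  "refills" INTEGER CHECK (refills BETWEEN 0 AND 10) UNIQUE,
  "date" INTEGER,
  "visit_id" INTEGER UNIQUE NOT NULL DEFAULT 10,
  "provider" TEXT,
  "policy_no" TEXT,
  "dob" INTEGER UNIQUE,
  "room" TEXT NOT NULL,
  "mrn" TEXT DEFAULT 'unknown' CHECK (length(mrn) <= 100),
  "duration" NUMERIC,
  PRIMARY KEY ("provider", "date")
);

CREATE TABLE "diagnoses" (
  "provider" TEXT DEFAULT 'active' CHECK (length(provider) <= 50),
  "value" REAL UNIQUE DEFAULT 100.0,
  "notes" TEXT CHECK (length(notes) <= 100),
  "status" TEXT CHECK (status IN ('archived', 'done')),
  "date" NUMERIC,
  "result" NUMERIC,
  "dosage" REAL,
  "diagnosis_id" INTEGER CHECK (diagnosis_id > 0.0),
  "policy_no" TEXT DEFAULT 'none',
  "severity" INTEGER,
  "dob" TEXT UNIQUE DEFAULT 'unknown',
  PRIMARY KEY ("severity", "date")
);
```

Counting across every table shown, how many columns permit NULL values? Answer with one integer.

medications: 2 nullable (unit, medication_id — PK (provider) and explicit NOT NULL columns excluded).
labs: 4 nullable (room, name, lab_id, unit — PK (policy_no, route) and explicit NOT NULL columns excluded).
insurers: 2 nullable (name, mrn — PK (room, status) and explicit NOT NULL columns excluded).
visits: 5 nullable (refills, policy_no, dob, mrn, duration — PK (provider, date) and explicit NOT NULL columns excluded).
diagnoses: 9 nullable (provider, value, notes, status, result, dosage, diagnosis_id, policy_no, dob — PK (severity, date) and explicit NOT NULL columns excluded).
Total: 2 + 4 + 2 + 5 + 9 = 22.

22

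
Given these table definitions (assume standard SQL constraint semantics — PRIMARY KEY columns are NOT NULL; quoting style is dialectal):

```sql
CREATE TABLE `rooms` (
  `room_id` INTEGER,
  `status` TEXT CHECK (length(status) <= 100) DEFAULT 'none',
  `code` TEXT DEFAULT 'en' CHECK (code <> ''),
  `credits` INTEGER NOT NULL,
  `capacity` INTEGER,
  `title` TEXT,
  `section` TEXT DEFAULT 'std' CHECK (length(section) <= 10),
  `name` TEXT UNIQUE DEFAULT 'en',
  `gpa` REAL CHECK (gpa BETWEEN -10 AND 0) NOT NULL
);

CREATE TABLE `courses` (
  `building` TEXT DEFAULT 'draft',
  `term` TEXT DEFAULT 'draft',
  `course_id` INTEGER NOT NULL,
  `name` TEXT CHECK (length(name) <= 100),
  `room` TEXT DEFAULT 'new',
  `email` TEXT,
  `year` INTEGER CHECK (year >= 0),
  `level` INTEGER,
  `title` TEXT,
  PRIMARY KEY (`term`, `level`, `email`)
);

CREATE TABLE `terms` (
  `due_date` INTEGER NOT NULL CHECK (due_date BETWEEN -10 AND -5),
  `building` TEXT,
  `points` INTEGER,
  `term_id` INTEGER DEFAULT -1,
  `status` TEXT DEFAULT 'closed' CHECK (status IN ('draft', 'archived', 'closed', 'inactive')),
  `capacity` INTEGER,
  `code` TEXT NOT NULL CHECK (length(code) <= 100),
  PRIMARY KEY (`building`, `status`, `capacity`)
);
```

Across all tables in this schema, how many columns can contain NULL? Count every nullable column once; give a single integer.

14

rooms: 7 nullable (room_id, status, code, capacity, title, section, name — PK none and explicit NOT NULL columns excluded).
courses: 5 nullable (building, name, room, year, title — PK (term, level, email) and explicit NOT NULL columns excluded).
terms: 2 nullable (points, term_id — PK (building, status, capacity) and explicit NOT NULL columns excluded).
Total: 7 + 5 + 2 = 14.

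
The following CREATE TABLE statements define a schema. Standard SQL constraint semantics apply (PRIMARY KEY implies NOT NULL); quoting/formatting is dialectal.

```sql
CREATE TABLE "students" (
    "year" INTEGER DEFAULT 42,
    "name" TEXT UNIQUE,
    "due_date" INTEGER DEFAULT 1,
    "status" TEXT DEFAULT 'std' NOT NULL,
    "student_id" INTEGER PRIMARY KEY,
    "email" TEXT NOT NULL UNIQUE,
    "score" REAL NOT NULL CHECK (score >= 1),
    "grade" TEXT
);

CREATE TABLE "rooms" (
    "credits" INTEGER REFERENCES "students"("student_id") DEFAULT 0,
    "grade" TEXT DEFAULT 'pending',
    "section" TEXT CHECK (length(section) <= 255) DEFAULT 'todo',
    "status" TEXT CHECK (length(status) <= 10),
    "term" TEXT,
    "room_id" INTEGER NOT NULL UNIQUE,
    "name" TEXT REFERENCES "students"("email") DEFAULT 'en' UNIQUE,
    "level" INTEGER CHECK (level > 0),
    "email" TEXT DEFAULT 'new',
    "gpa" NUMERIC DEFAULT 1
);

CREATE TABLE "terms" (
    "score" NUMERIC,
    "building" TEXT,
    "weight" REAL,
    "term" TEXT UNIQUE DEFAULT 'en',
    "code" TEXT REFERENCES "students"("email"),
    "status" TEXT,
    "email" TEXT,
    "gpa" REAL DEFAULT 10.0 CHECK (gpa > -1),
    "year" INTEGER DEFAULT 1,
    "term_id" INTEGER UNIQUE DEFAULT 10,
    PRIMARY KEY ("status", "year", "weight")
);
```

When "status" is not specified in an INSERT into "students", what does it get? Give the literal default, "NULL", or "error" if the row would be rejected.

status has an explicit DEFAULT 'std'.
When the column is omitted from an INSERT, that default is used.

'std'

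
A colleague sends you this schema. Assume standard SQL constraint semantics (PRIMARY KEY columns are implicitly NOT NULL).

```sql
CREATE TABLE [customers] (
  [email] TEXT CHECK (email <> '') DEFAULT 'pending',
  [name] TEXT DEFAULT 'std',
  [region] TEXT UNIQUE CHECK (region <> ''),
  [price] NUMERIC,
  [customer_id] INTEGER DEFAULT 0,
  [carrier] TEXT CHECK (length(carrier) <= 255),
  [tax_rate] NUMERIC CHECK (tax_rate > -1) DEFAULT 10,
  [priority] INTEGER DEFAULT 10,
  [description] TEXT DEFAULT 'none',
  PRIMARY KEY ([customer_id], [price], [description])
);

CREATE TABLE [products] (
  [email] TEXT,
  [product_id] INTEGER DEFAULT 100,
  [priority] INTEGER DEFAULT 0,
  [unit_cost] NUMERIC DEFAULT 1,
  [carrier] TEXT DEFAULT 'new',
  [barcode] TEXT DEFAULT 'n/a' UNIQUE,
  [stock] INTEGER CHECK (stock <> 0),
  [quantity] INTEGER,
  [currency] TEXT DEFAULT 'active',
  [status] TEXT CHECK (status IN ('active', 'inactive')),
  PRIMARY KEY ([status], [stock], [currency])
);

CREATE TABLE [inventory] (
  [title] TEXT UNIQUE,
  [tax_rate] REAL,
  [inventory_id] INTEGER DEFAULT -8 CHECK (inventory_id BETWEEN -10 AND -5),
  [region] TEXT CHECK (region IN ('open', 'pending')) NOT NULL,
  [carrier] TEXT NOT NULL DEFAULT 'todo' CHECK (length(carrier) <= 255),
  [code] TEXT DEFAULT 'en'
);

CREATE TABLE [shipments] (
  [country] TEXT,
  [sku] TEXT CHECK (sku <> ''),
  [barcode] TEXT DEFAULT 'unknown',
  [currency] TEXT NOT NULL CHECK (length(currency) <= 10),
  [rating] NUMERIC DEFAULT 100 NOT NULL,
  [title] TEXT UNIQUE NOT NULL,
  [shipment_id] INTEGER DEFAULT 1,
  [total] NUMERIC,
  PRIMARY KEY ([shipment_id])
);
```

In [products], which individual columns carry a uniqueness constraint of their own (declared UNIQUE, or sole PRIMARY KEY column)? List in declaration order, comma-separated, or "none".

- email: no UNIQUE or single-column PK constraint.
- product_id: no UNIQUE or single-column PK constraint.
- priority: no UNIQUE or single-column PK constraint.
- unit_cost: no UNIQUE or single-column PK constraint.
- carrier: no UNIQUE or single-column PK constraint.
- barcode: declared UNIQUE → unique.
- stock: part of a composite PRIMARY KEY — only the tuple is unique, not this column on its own.
- quantity: no UNIQUE or single-column PK constraint.
- currency: part of a composite PRIMARY KEY — only the tuple is unique, not this column on its own.
- status: part of a composite PRIMARY KEY — only the tuple is unique, not this column on its own.

barcode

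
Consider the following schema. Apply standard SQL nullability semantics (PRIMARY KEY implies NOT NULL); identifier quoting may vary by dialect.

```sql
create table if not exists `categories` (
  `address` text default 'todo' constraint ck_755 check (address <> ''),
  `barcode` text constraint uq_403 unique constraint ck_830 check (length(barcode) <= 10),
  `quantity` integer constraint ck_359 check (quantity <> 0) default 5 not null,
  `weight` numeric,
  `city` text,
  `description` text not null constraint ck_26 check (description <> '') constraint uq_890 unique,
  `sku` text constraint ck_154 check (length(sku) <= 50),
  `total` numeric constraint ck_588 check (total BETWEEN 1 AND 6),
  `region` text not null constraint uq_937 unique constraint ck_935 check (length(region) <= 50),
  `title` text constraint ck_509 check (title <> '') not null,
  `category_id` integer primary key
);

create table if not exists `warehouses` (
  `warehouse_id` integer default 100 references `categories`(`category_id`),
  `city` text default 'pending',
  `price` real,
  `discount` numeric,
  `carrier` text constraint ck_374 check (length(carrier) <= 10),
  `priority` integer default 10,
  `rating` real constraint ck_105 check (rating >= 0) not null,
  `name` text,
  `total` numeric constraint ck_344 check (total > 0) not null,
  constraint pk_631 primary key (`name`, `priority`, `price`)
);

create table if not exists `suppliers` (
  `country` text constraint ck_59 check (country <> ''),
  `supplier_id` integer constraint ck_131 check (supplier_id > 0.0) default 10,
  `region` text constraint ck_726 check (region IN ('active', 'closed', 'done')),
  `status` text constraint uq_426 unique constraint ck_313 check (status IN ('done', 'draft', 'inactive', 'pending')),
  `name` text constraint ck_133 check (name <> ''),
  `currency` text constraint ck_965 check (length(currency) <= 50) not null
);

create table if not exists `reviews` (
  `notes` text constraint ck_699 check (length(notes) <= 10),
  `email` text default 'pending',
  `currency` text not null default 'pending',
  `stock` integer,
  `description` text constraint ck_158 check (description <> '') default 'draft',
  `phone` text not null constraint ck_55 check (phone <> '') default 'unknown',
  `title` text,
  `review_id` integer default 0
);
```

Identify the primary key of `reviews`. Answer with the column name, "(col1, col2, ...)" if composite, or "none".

No column is declared PRIMARY KEY inline, and there is no table-level PRIMARY KEY clause in reviews.

none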